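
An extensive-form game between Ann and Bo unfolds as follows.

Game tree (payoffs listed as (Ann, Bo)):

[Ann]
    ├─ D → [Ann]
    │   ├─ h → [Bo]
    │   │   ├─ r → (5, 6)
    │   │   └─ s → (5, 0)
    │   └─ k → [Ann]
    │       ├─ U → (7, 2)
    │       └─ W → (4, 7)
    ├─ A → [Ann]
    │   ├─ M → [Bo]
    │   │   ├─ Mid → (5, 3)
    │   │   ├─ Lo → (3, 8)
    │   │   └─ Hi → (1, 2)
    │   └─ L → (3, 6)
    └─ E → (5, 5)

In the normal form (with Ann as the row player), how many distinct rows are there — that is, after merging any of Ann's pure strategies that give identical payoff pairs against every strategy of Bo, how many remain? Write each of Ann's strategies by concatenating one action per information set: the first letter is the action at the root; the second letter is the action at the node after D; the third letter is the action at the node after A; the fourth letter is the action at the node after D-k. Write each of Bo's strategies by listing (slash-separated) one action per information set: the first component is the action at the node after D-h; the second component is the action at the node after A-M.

6

Ann has 24 pure strategies: DhMU, DhMW, DhLU, DhLW, DkMU, DkMW, DkLU, DkLW, AhMU, AhMW, AhLU, AhLW, AkMU, AkMW, AkLU, AkLW, EhMU, EhMW, EhLU, EhLW, EkMU, EkMW, EkLU, EkLW. Columns: r/Mid, r/Lo, r/Hi, s/Mid, s/Lo, s/Hi.
{DhMU, DhMW, DhLU, DhLW} → row (5,6) (5,6) (5,6) (5,0) (5,0) (5,0)
{DkMU, DkLU} → row (7,2) (7,2) (7,2) (7,2) (7,2) (7,2)
{DkMW, DkLW} → row (4,7) (4,7) (4,7) (4,7) (4,7) (4,7)
{AhMU, AhMW, AkMU, AkMW} → row (5,3) (3,8) (1,2) (5,3) (3,8) (1,2)
{AhLU, AhLW, AkLU, AkLW} → row (3,6) (3,6) (3,6) (3,6) (3,6) (3,6)
{EhMU, EhMW, EhLU, EhLW, EkMU, EkMW, EkLU, EkLW} → row (5,5) (5,5) (5,5) (5,5) (5,5) (5,5)
That's 6 distinct rows out of 24 strategies.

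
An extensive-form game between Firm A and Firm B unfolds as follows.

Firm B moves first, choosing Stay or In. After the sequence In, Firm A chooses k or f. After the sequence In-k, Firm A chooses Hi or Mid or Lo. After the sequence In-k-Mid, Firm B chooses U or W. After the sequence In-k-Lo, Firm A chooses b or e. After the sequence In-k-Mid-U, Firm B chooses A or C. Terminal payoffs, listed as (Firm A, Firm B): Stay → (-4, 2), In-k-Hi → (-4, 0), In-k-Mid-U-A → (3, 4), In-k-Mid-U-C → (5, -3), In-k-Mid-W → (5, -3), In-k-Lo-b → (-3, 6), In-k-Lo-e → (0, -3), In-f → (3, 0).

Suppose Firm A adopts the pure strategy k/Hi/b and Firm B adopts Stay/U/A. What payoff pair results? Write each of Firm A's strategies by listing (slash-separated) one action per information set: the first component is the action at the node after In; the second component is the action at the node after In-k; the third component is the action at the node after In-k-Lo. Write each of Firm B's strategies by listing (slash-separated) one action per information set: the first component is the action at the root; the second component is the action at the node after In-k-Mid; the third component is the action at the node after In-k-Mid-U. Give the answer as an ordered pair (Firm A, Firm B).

(-4, 2)

Trace the play path from the root:
  Firm B plays Stay
→ terminal payoff (-4, 2).
(Firm A's choice at the node after In is never reached on this path, so it doesn't affect the outcome.)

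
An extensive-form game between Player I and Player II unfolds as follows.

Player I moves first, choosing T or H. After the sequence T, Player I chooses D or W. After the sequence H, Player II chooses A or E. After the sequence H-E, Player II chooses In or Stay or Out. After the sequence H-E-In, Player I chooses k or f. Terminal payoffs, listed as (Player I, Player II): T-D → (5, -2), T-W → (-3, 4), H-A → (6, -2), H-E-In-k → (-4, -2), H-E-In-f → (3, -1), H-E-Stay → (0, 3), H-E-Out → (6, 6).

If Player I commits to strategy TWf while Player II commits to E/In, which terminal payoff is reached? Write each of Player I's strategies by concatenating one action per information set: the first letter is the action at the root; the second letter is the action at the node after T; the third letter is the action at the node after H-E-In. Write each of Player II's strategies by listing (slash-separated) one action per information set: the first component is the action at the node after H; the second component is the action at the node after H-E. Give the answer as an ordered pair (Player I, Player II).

Trace the play path from the root:
  Player I plays T
  Player I plays W at [T]
→ terminal payoff (-3, 4).
(Player I's choice at the node after H-E-In is never reached on this path, so it doesn't affect the outcome.)

(-3, 4)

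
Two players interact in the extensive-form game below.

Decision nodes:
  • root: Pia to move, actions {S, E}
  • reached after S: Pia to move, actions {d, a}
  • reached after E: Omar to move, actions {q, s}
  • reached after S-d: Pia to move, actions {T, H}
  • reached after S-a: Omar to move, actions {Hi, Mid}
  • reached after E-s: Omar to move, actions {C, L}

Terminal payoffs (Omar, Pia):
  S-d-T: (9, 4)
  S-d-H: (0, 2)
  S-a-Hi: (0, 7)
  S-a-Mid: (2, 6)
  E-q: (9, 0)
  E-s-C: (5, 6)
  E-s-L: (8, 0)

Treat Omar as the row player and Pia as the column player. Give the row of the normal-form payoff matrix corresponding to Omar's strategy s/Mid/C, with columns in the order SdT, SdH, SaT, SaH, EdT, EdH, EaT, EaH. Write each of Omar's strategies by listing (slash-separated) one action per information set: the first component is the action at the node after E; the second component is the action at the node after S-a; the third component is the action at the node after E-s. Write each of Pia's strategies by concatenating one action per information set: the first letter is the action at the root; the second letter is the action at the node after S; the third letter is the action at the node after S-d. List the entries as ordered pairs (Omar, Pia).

(9,4) (0,2) (2,6) (2,6) (5,6) (5,6) (5,6) (5,6)

vs SdT: Pia plays S → Pia plays d at [S] → Pia plays T at [S-d] → (9, 4)
vs SdH: Pia plays S → Pia plays d at [S] → Pia plays H at [S-d] → (0, 2)
vs SaT: Pia plays S → Pia plays a at [S] → Omar plays Mid at [S-a] → (2, 6)
vs SaH: Pia plays S → Pia plays a at [S] → Omar plays Mid at [S-a] → (2, 6)
vs EdT: Pia plays E → Omar plays s at [E] → Omar plays C at [E-s] → (5, 6)
vs EdH: Pia plays E → Omar plays s at [E] → Omar plays C at [E-s] → (5, 6)
vs EaT: Pia plays E → Omar plays s at [E] → Omar plays C at [E-s] → (5, 6)
vs EaH: Pia plays E → Omar plays s at [E] → Omar plays C at [E-s] → (5, 6)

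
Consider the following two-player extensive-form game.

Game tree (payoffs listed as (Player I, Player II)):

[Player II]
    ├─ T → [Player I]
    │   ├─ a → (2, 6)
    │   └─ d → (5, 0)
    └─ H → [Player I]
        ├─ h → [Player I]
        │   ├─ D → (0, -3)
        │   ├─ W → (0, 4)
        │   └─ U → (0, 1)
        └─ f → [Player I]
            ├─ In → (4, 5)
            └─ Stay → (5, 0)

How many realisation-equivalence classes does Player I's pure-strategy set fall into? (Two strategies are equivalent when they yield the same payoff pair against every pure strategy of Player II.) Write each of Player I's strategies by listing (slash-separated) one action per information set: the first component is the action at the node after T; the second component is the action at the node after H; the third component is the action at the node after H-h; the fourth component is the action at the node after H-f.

10

Player I has 24 pure strategies: a/h/D/In, a/h/D/Stay, a/h/W/In, a/h/W/Stay, a/h/U/In, a/h/U/Stay, a/f/D/In, a/f/D/Stay, a/f/W/In, a/f/W/Stay, a/f/U/In, a/f/U/Stay, d/h/D/In, d/h/D/Stay, d/h/W/In, d/h/W/Stay, d/h/U/In, d/h/U/Stay, d/f/D/In, d/f/D/Stay, d/f/W/In, d/f/W/Stay, d/f/U/In, d/f/U/Stay. Columns: T, H.
{a/h/D/In, a/h/D/Stay} → row (2,6) (0,-3)
{a/h/W/In, a/h/W/Stay} → row (2,6) (0,4)
{a/h/U/In, a/h/U/Stay} → row (2,6) (0,1)
{a/f/D/In, a/f/W/In, a/f/U/In} → row (2,6) (4,5)
{a/f/D/Stay, a/f/W/Stay, a/f/U/Stay} → row (2,6) (5,0)
{d/h/D/In, d/h/D/Stay} → row (5,0) (0,-3)
{d/h/W/In, d/h/W/Stay} → row (5,0) (0,4)
{d/h/U/In, d/h/U/Stay} → row (5,0) (0,1)
{d/f/D/In, d/f/W/In, d/f/U/In} → row (5,0) (4,5)
{d/f/D/Stay, d/f/W/Stay, d/f/U/Stay} → row (5,0) (5,0)
That's 10 distinct rows out of 24 strategies.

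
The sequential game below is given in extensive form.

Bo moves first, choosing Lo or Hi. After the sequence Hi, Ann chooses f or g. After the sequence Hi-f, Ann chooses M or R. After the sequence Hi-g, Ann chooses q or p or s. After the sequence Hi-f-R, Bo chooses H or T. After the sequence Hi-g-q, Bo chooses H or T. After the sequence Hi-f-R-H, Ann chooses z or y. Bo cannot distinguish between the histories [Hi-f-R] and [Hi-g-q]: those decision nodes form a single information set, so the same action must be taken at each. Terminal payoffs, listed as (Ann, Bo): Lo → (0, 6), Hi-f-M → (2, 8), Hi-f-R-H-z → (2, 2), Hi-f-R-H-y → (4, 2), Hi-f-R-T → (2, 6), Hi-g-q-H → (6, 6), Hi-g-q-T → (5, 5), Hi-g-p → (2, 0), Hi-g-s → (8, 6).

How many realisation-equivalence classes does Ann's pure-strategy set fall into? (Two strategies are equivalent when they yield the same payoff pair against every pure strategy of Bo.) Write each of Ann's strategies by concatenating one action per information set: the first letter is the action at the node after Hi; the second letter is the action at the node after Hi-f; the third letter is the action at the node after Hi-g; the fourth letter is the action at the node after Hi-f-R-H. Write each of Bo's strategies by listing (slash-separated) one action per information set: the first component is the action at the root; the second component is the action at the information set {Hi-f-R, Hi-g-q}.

6

Ann has 24 pure strategies: fMqz, fMqy, fMpz, fMpy, fMsz, fMsy, fRqz, fRqy, fRpz, fRpy, fRsz, fRsy, gMqz, gMqy, gMpz, gMpy, gMsz, gMsy, gRqz, gRqy, gRpz, gRpy, gRsz, gRsy. Columns: Lo/H, Lo/T, Hi/H, Hi/T.
{fMqz, fMqy, fMpz, fMpy, fMsz, fMsy} → row (0,6) (0,6) (2,8) (2,8)
{fRqz, fRpz, fRsz} → row (0,6) (0,6) (2,2) (2,6)
{fRqy, fRpy, fRsy} → row (0,6) (0,6) (4,2) (2,6)
{gMqz, gMqy, gRqz, gRqy} → row (0,6) (0,6) (6,6) (5,5)
{gMpz, gMpy, gRpz, gRpy} → row (0,6) (0,6) (2,0) (2,0)
{gMsz, gMsy, gRsz, gRsy} → row (0,6) (0,6) (8,6) (8,6)
That's 6 distinct rows out of 24 strategies.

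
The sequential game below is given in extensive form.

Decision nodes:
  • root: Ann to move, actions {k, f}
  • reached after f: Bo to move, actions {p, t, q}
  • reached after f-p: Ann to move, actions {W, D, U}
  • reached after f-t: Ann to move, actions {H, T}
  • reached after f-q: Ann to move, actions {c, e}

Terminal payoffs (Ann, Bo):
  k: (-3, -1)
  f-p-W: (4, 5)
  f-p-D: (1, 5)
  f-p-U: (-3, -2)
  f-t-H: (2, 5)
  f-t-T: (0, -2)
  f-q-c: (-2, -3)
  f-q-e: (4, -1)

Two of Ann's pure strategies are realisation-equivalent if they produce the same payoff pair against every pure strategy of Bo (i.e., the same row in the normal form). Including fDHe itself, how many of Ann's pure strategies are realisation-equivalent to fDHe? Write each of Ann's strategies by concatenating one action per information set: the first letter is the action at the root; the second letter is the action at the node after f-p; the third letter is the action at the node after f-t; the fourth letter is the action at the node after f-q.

Row for fDHe (columns p, t, q): (1,5) (2,5) (4,-1).
Every one of Ann's information sets is on the play path for some reply by Bo when Ann follows fDHe.
Changing the action at any of them therefore changes at least one column, so only fDHe itself gives this row.

1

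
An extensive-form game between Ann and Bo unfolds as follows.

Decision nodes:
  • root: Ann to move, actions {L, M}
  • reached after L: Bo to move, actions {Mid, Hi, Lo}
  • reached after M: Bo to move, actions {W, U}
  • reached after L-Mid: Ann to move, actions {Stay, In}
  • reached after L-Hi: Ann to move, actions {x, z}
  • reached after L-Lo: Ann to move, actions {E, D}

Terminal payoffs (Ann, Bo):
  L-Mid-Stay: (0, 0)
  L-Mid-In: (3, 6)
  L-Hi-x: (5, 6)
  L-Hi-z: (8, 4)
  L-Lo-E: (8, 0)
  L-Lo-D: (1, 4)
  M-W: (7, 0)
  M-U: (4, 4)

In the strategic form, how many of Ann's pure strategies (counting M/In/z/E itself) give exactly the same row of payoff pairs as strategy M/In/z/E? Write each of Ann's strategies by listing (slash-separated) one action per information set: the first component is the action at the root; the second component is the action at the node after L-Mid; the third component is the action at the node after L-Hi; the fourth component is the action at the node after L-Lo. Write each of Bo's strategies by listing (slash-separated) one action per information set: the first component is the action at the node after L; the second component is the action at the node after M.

Row for M/In/z/E (columns Mid/W, Mid/U, Hi/W, Hi/U, Lo/W, Lo/U): (7,0) (4,4) (7,0) (4,4) (7,0) (4,4).
Under M/In/z/E, Ann's choice at the node after L-Mid and at the node after L-Hi and at the node after L-Lo can never be reached regardless of what Bo does, so varying those choices leaves every outcome unchanged.
Holding the reachable choices fixed and varying the unreachable ones freely already gives 2 × 2 × 2 = 8 equivalent strategies.
No other strategy reproduces this row, so those 8 are the full class: M/Stay/x/E, M/Stay/x/D, M/Stay/z/E, M/Stay/z/D, M/In/x/E, M/In/x/D, M/In/z/E, M/In/z/D.

8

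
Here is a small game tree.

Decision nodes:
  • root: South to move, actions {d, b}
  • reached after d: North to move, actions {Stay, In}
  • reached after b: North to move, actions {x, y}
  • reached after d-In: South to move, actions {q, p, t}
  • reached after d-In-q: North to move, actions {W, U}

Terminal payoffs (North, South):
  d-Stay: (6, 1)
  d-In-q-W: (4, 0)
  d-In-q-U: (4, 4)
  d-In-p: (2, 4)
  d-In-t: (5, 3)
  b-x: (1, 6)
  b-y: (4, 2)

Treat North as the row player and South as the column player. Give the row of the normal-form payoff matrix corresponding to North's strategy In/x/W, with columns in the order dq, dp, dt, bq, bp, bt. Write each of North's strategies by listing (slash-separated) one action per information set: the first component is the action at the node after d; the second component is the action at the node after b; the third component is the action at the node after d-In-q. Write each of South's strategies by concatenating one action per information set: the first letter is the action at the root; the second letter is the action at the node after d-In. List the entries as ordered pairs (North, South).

(4,0) (2,4) (5,3) (1,6) (1,6) (1,6)

vs dq: South plays d → North plays In at [d] → South plays q at [d-In] → North plays W at [d-In-q] → (4, 0)
vs dp: South plays d → North plays In at [d] → South plays p at [d-In] → (2, 4)
vs dt: South plays d → North plays In at [d] → South plays t at [d-In] → (5, 3)
vs bq: South plays b → North plays x at [b] → (1, 6)
vs bp: South plays b → North plays x at [b] → (1, 6)
vs bt: South plays b → North plays x at [b] → (1, 6)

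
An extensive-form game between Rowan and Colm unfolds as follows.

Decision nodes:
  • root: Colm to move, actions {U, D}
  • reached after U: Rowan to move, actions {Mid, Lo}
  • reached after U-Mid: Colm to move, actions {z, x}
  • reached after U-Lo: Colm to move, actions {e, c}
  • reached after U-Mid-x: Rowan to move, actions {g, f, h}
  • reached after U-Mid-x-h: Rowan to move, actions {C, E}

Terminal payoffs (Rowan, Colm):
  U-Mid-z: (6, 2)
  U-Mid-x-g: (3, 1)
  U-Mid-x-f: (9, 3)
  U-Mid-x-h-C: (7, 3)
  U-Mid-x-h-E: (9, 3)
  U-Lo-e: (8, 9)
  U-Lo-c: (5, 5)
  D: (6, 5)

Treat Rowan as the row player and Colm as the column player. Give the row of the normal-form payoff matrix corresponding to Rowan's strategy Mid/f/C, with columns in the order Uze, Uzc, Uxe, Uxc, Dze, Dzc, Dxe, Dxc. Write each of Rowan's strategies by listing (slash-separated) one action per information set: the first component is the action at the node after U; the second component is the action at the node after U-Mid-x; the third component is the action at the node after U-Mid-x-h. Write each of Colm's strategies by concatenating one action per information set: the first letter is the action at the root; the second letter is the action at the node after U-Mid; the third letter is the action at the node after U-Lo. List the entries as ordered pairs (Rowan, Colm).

(6,2) (6,2) (9,3) (9,3) (6,5) (6,5) (6,5) (6,5)

vs Uze: Colm plays U → Rowan plays Mid at [U] → Colm plays z at [U-Mid] → (6, 2)
vs Uzc: Colm plays U → Rowan plays Mid at [U] → Colm plays z at [U-Mid] → (6, 2)
vs Uxe: Colm plays U → Rowan plays Mid at [U] → Colm plays x at [U-Mid] → Rowan plays f at [U-Mid-x] → (9, 3)
vs Uxc: Colm plays U → Rowan plays Mid at [U] → Colm plays x at [U-Mid] → Rowan plays f at [U-Mid-x] → (9, 3)
vs Dze: Colm plays D → (6, 5)
vs Dzc: Colm plays D → (6, 5)
vs Dxe: Colm plays D → (6, 5)
vs Dxc: Colm plays D → (6, 5)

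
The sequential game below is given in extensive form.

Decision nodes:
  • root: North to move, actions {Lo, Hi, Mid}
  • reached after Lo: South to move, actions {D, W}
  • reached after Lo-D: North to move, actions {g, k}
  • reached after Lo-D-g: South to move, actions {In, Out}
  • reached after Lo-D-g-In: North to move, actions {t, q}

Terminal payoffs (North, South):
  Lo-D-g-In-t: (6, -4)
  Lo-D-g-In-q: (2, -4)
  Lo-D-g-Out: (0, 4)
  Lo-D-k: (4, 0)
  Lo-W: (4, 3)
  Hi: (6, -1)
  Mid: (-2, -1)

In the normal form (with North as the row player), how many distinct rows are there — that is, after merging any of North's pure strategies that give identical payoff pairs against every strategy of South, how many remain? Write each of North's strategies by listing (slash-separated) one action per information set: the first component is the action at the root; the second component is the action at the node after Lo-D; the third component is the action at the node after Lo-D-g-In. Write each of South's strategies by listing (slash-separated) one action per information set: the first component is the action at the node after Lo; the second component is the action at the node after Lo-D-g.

5

North has 12 pure strategies: Lo/g/t, Lo/g/q, Lo/k/t, Lo/k/q, Hi/g/t, Hi/g/q, Hi/k/t, Hi/k/q, Mid/g/t, Mid/g/q, Mid/k/t, Mid/k/q. Columns: D/In, D/Out, W/In, W/Out.
{Lo/g/t} → row (6,-4) (0,4) (4,3) (4,3)
{Lo/g/q} → row (2,-4) (0,4) (4,3) (4,3)
{Lo/k/t, Lo/k/q} → row (4,0) (4,0) (4,3) (4,3)
{Hi/g/t, Hi/g/q, Hi/k/t, Hi/k/q} → row (6,-1) (6,-1) (6,-1) (6,-1)
{Mid/g/t, Mid/g/q, Mid/k/t, Mid/k/q} → row (-2,-1) (-2,-1) (-2,-1) (-2,-1)
That's 5 distinct rows out of 12 strategies.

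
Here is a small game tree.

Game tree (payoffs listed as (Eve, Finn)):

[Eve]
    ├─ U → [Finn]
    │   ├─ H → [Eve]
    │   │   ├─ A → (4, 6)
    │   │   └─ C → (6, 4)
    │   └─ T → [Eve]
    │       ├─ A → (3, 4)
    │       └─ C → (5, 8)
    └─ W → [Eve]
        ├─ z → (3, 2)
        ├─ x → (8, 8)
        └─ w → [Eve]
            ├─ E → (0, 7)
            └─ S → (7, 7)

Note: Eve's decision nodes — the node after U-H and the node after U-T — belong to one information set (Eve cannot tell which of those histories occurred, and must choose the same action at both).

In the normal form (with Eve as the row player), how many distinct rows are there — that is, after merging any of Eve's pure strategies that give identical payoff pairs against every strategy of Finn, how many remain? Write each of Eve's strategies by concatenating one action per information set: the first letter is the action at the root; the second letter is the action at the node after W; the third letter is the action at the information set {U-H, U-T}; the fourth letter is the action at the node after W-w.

6

Eve has 24 pure strategies: UzAE, UzAS, UzCE, UzCS, UxAE, UxAS, UxCE, UxCS, UwAE, UwAS, UwCE, UwCS, WzAE, WzAS, WzCE, WzCS, WxAE, WxAS, WxCE, WxCS, WwAE, WwAS, WwCE, WwCS. Columns: H, T.
{UzAE, UzAS, UxAE, UxAS, UwAE, UwAS} → row (4,6) (3,4)
{UzCE, UzCS, UxCE, UxCS, UwCE, UwCS} → row (6,4) (5,8)
{WzAE, WzAS, WzCE, WzCS} → row (3,2) (3,2)
{WxAE, WxAS, WxCE, WxCS} → row (8,8) (8,8)
{WwAE, WwCE} → row (0,7) (0,7)
{WwAS, WwCS} → row (7,7) (7,7)
That's 6 distinct rows out of 24 strategies.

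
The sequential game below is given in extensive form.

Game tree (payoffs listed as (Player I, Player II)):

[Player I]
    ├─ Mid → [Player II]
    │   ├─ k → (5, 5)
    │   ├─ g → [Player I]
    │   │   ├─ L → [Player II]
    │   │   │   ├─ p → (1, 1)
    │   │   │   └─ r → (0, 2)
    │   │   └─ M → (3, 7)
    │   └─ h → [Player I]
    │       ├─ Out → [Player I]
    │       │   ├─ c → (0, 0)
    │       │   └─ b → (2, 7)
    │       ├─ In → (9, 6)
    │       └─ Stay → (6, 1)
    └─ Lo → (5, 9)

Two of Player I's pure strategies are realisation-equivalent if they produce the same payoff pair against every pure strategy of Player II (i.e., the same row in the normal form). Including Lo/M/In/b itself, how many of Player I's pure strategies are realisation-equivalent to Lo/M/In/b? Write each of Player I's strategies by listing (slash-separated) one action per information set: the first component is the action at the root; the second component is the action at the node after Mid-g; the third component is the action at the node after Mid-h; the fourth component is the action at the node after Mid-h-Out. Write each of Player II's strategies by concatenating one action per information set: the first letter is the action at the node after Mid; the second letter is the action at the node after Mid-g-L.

12

Row for Lo/M/In/b (columns kp, kr, gp, gr, hp, hr): (5,9) (5,9) (5,9) (5,9) (5,9) (5,9).
Under Lo/M/In/b, Player I's choice at the node after Mid-g and at the node after Mid-h and at the node after Mid-h-Out can never be reached regardless of what Player II does, so varying those choices leaves every outcome unchanged.
Holding the reachable choices fixed and varying the unreachable ones freely already gives 2 × 3 × 2 = 12 equivalent strategies.
No other strategy reproduces this row, so those 12 are the full class: Lo/L/Out/c, Lo/L/Out/b, Lo/L/In/c, Lo/L/In/b, Lo/L/Stay/c, Lo/L/Stay/b, Lo/M/Out/c, Lo/M/Out/b, Lo/M/In/c, Lo/M/In/b, Lo/M/Stay/c, Lo/M/Stay/b.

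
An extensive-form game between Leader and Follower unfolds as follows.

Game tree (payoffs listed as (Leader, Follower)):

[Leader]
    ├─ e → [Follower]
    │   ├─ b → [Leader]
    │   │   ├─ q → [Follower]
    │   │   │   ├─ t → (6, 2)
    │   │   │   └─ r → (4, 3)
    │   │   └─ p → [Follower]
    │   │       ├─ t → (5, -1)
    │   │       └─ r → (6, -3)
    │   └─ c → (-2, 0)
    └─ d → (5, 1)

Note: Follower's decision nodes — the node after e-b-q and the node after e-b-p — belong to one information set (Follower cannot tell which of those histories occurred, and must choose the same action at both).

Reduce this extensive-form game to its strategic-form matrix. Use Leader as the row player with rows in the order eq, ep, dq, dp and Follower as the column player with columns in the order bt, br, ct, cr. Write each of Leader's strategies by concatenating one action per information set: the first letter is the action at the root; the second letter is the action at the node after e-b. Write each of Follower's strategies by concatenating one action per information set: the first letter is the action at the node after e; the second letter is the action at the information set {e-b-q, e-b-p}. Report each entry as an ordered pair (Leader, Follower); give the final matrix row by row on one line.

eq: (6,2) (4,3) (-2,0) (-2,0) | ep: (5,-1) (6,-3) (-2,0) (-2,0) | dq: (5,1) (5,1) (5,1) (5,1) | dp: (5,1) (5,1) (5,1) (5,1)

Row eq: bt→(6,2), br→(4,3), ct→(-2,0), cr→(-2,0)
Row ep: bt→(5,-1), br→(6,-3), ct→(-2,0), cr→(-2,0)
Row dq: bt→(5,1), br→(5,1), ct→(5,1), cr→(5,1)
Row dp: bt→(5,1), br→(5,1), ct→(5,1), cr→(5,1)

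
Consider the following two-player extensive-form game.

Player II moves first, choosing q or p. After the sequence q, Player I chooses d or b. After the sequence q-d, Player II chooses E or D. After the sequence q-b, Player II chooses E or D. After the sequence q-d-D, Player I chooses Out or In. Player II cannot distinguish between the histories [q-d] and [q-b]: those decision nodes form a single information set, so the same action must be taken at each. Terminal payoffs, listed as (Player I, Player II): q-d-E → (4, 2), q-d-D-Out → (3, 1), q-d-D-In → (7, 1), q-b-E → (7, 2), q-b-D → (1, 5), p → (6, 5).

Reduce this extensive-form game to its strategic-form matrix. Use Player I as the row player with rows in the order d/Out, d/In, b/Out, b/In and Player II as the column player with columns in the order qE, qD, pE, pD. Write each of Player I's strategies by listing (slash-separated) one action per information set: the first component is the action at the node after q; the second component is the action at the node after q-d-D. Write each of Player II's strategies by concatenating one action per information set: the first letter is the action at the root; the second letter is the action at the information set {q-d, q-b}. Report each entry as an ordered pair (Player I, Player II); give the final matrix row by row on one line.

            qE       qD       pE       pD
d/Out    (4,2)    (3,1)    (6,5)    (6,5)
 d/In    (4,2)    (7,1)    (6,5)    (6,5)
b/Out    (7,2)    (1,5)    (6,5)    (6,5)
 b/In    (7,2)    (1,5)    (6,5)    (6,5)

d/Out: (4,2) (3,1) (6,5) (6,5) | d/In: (4,2) (7,1) (6,5) (6,5) | b/Out: (7,2) (1,5) (6,5) (6,5) | b/In: (7,2) (1,5) (6,5) (6,5)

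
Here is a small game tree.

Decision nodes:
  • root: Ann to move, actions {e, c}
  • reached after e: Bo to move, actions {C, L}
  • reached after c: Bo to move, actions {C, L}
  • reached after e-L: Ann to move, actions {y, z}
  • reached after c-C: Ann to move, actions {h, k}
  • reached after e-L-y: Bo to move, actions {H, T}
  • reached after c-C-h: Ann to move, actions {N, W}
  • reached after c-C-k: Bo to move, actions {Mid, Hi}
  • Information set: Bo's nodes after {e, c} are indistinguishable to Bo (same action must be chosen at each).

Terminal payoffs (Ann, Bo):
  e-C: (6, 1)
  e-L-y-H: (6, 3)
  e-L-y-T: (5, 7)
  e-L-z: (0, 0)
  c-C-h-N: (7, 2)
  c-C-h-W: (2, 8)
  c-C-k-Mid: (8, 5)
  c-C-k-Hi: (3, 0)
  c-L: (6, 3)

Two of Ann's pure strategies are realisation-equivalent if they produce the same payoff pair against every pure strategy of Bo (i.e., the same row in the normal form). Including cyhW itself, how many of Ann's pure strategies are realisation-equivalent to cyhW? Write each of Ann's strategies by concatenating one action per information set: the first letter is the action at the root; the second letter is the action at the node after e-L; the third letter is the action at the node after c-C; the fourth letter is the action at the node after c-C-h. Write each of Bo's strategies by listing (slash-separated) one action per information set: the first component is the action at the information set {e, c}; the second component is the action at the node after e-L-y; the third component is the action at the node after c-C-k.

Row for cyhW (columns C/H/Mid, C/H/Hi, C/T/Mid, C/T/Hi, L/H/Mid, L/H/Hi, L/T/Mid, L/T/Hi): (2,8) (2,8) (2,8) (2,8) (6,3) (6,3) (6,3) (6,3).
Under cyhW, Ann's choice at the node after e-L can never be reached regardless of what Bo does, so varying those choices leaves every outcome unchanged.
Holding the reachable choices fixed and varying the unreachable one freely already gives 2 equivalent strategies.
No other strategy reproduces this row, so those 2 are the full class: cyhW, czhW.

2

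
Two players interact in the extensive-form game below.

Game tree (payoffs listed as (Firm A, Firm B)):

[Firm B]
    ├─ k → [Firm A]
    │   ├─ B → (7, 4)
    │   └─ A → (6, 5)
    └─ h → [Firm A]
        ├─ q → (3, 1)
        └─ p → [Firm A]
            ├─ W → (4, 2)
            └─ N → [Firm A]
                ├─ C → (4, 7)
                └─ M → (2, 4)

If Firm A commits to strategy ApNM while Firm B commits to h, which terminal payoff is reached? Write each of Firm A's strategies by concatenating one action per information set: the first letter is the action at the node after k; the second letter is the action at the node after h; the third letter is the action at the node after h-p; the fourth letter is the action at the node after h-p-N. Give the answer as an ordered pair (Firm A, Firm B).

Trace the play path from the root:
  Firm B plays h
  Firm A plays p at [h]
  Firm A plays N at [h-p]
  Firm A plays M at [h-p-N]
→ terminal payoff (2, 4).
(Firm A's choice at the node after k is never reached on this path, so it doesn't affect the outcome.)

(2, 4)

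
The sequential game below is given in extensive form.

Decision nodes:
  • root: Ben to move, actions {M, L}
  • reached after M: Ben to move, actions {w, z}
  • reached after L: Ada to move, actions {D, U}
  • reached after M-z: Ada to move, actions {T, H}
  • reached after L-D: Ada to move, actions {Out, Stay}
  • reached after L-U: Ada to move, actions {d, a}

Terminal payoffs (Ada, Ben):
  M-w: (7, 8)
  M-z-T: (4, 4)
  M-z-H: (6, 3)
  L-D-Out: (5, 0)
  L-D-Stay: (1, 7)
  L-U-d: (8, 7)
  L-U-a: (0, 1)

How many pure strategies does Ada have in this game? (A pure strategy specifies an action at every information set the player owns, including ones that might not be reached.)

16

Ada owns the node after L with actions {D, U} — two choices.
Ada owns the node after M-z with actions {T, H} — two choices.
Ada owns the node after L-D with actions {Out, Stay} — two choices.
Ada owns the node after L-U with actions {d, a} — two choices.
A pure strategy fixes one action at each information set independently, so the count is the product 2 × 2 × 2 × 2 = 16.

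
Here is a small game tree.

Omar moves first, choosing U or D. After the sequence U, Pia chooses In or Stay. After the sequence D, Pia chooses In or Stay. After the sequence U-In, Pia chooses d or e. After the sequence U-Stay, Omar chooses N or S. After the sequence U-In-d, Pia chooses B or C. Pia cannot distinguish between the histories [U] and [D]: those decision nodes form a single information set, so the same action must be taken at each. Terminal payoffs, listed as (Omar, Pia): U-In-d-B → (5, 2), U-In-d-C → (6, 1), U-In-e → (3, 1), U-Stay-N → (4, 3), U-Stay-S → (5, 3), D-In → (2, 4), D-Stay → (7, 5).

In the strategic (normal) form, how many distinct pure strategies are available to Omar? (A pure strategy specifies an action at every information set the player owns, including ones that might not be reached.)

4

Omar owns the root with actions {U, D} — two choices.
Omar owns the node after U-Stay with actions {N, S} — two choices.
A pure strategy fixes one action at each information set independently, so the count is the product 2 × 2 = 4.
(For reference, Pia has 8 pure strategies, giving a 4×8 normal-form matrix.)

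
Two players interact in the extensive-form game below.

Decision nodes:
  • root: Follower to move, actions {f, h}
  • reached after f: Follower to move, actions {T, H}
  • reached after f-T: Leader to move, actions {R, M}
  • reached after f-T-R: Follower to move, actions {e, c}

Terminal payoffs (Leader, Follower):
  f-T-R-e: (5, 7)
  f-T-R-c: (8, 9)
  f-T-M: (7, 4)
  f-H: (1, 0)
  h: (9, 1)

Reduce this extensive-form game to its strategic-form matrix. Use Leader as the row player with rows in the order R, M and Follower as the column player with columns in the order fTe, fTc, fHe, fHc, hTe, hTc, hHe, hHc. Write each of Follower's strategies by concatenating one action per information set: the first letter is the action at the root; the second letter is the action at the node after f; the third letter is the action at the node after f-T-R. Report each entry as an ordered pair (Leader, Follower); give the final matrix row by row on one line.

          fTe      fTc      fHe      fHc      hTe      hTc      hHe      hHc
   R    (5,7)    (8,9)    (1,0)    (1,0)    (9,1)    (9,1)    (9,1)    (9,1)
   M    (7,4)    (7,4)    (1,0)    (1,0)    (9,1)    (9,1)    (9,1)    (9,1)

R: (5,7) (8,9) (1,0) (1,0) (9,1) (9,1) (9,1) (9,1) | M: (7,4) (7,4) (1,0) (1,0) (9,1) (9,1) (9,1) (9,1)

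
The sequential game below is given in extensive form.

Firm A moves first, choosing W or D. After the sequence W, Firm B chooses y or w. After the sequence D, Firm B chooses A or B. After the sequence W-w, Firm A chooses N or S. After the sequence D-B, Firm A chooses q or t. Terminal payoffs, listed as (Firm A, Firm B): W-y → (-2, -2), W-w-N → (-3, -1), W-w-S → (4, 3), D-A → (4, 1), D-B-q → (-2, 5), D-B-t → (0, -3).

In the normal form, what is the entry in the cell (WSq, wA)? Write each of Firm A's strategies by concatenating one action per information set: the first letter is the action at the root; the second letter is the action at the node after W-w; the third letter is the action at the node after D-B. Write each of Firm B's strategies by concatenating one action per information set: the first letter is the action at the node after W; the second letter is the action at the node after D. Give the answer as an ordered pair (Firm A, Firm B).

(4, 3)

Trace the play path from the root:
  Firm A plays W
  Firm B plays w at [W]
  Firm A plays S at [W-w]
→ terminal payoff (4, 3).
(Firm A's choice at the node after D-B is never reached on this path, so it doesn't affect the outcome.)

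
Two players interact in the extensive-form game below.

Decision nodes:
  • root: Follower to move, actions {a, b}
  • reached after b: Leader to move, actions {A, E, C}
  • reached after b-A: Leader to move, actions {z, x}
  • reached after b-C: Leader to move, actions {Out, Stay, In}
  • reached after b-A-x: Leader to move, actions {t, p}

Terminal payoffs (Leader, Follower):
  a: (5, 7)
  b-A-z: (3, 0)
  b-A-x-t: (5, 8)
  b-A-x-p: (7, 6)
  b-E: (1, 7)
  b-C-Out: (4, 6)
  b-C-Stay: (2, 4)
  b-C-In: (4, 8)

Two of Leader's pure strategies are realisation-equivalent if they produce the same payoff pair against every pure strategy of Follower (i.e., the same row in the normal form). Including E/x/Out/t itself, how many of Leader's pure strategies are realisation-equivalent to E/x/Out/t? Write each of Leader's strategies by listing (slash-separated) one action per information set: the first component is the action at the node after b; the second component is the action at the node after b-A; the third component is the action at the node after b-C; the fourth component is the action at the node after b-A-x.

Row for E/x/Out/t (columns a, b): (5,7) (1,7).
Under E/x/Out/t, Leader's choice at the node after b-A and at the node after b-C and at the node after b-A-x can never be reached regardless of what Follower does, so varying those choices leaves every outcome unchanged.
Holding the reachable choices fixed and varying the unreachable ones freely already gives 2 × 3 × 2 = 12 equivalent strategies.
No other strategy reproduces this row, so those 12 are the full class: E/z/Out/t, E/z/Out/p, E/z/Stay/t, E/z/Stay/p, E/z/In/t, E/z/In/p, E/x/Out/t, E/x/Out/p, E/x/Stay/t, E/x/Stay/p, E/x/In/t, E/x/In/p.

12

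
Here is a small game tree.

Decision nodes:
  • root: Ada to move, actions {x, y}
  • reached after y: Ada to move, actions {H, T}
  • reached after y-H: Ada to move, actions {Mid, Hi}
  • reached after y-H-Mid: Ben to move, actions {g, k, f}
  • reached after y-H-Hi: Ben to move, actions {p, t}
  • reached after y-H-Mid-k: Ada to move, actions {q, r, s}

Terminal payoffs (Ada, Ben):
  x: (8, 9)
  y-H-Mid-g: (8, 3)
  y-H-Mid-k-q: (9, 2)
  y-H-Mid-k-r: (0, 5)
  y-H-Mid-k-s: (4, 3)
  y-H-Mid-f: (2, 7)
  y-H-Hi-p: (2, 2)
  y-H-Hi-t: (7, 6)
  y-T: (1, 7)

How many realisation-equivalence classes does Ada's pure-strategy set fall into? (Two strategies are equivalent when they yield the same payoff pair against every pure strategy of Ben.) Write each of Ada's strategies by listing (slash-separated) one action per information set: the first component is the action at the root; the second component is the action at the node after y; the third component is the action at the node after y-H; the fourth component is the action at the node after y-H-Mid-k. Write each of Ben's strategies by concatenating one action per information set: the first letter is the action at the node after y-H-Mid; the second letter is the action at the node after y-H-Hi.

6

Ada has 24 pure strategies: x/H/Mid/q, x/H/Mid/r, x/H/Mid/s, x/H/Hi/q, x/H/Hi/r, x/H/Hi/s, x/T/Mid/q, x/T/Mid/r, x/T/Mid/s, x/T/Hi/q, x/T/Hi/r, x/T/Hi/s, y/H/Mid/q, y/H/Mid/r, y/H/Mid/s, y/H/Hi/q, y/H/Hi/r, y/H/Hi/s, y/T/Mid/q, y/T/Mid/r, y/T/Mid/s, y/T/Hi/q, y/T/Hi/r, y/T/Hi/s. Columns: gp, gt, kp, kt, fp, ft.
{x/H/Mid/q, x/H/Mid/r, x/H/Mid/s, x/H/Hi/q, x/H/Hi/r, x/H/Hi/s, x/T/Mid/q, x/T/Mid/r, x/T/Mid/s, x/T/Hi/q, x/T/Hi/r, x/T/Hi/s} → row (8,9) (8,9) (8,9) (8,9) (8,9) (8,9)
{y/H/Mid/q} → row (8,3) (8,3) (9,2) (9,2) (2,7) (2,7)
{y/H/Mid/r} → row (8,3) (8,3) (0,5) (0,5) (2,7) (2,7)
{y/H/Mid/s} → row (8,3) (8,3) (4,3) (4,3) (2,7) (2,7)
{y/H/Hi/q, y/H/Hi/r, y/H/Hi/s} → row (2,2) (7,6) (2,2) (7,6) (2,2) (7,6)
{y/T/Mid/q, y/T/Mid/r, y/T/Mid/s, y/T/Hi/q, y/T/Hi/r, y/T/Hi/s} → row (1,7) (1,7) (1,7) (1,7) (1,7) (1,7)
That's 6 distinct rows out of 24 strategies.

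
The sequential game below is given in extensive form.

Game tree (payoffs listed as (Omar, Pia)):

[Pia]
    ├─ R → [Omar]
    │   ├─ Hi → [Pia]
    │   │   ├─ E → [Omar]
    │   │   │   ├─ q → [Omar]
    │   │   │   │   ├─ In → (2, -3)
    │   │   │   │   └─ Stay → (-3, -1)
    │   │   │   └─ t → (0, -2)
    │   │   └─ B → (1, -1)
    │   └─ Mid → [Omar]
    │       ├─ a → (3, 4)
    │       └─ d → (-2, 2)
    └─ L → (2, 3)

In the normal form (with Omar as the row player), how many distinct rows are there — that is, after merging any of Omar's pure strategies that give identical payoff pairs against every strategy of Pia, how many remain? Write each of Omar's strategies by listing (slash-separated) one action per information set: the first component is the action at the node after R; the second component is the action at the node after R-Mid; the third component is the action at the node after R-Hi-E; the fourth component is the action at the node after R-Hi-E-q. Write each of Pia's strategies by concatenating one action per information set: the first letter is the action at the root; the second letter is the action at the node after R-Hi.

Omar has 16 pure strategies: Hi/a/q/In, Hi/a/q/Stay, Hi/a/t/In, Hi/a/t/Stay, Hi/d/q/In, Hi/d/q/Stay, Hi/d/t/In, Hi/d/t/Stay, Mid/a/q/In, Mid/a/q/Stay, Mid/a/t/In, Mid/a/t/Stay, Mid/d/q/In, Mid/d/q/Stay, Mid/d/t/In, Mid/d/t/Stay. Columns: RE, RB, LE, LB.
{Hi/a/q/In, Hi/d/q/In} → row (2,-3) (1,-1) (2,3) (2,3)
{Hi/a/q/Stay, Hi/d/q/Stay} → row (-3,-1) (1,-1) (2,3) (2,3)
{Hi/a/t/In, Hi/a/t/Stay, Hi/d/t/In, Hi/d/t/Stay} → row (0,-2) (1,-1) (2,3) (2,3)
{Mid/a/q/In, Mid/a/q/Stay, Mid/a/t/In, Mid/a/t/Stay} → row (3,4) (3,4) (2,3) (2,3)
{Mid/d/q/In, Mid/d/q/Stay, Mid/d/t/In, Mid/d/t/Stay} → row (-2,2) (-2,2) (2,3) (2,3)
That's 5 distinct rows out of 16 strategies.

5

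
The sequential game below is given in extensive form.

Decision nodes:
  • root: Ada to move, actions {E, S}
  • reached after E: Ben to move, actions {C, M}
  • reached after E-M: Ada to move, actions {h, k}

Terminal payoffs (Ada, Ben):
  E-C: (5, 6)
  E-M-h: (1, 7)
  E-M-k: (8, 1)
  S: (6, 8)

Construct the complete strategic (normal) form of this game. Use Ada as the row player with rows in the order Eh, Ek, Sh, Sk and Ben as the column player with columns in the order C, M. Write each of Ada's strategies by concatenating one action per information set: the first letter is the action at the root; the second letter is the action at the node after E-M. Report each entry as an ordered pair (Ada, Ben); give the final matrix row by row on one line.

Eh: (5,6) (1,7) | Ek: (5,6) (8,1) | Sh: (6,8) (6,8) | Sk: (6,8) (6,8)

Row Eh: C→(5,6), M→(1,7)
Row Ek: C→(5,6), M→(8,1)
Row Sh: C→(6,8), M→(6,8)
Row Sk: C→(6,8), M→(6,8)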